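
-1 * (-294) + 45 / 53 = 15627 / 53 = 294.85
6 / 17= 0.35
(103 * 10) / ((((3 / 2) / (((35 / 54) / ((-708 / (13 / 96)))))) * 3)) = -234325 / 8258112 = -0.03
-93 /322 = -0.29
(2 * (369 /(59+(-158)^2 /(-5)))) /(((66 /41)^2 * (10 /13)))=-895973 /11939796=-0.08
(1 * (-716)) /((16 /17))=-3043 /4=-760.75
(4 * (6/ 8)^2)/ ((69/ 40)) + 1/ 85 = 2573/ 1955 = 1.32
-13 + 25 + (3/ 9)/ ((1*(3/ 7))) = 115/ 9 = 12.78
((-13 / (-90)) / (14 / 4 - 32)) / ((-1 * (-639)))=-13 / 1639035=-0.00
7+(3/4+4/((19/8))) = 717/76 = 9.43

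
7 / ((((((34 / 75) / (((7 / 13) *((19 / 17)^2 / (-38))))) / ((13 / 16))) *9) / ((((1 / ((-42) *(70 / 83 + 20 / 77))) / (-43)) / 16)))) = -850003 / 1098087100416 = -0.00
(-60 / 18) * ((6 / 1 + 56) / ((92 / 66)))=-3410 / 23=-148.26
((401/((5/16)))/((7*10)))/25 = 3208/4375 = 0.73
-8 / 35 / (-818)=4 / 14315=0.00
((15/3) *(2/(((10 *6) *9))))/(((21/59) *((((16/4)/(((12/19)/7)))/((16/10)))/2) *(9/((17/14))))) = 4012/7918155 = 0.00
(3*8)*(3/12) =6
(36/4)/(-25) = -9/25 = -0.36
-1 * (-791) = 791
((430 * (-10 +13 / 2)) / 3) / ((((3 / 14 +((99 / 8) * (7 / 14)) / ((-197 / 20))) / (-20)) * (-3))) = 166031600 / 20547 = 8080.58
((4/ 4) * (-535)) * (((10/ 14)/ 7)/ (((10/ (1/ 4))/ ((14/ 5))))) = -107/ 28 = -3.82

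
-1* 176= -176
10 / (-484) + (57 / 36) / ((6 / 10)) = 11405 / 4356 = 2.62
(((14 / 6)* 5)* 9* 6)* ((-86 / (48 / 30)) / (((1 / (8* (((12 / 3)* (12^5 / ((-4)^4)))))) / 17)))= -17905406400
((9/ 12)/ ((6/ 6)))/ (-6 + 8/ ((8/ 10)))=3/ 16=0.19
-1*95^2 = -9025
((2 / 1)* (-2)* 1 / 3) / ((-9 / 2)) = 8 / 27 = 0.30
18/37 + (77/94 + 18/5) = 85309/17390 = 4.91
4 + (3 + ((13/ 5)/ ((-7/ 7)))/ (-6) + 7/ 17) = 4001/ 510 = 7.85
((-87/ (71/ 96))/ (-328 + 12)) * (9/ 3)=6264/ 5609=1.12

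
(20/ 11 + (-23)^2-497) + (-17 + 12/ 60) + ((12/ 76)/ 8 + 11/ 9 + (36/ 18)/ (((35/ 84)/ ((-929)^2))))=62338071425/ 15048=4142615.06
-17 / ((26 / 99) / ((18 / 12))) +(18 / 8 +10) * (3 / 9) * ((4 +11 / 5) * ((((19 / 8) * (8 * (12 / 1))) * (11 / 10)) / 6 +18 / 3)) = 2170429 / 1950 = 1113.04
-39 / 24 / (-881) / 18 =13 / 126864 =0.00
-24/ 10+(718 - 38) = 3388/ 5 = 677.60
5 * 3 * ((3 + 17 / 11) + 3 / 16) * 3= 212.98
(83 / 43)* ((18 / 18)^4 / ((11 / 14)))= 1162 / 473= 2.46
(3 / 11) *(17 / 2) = 51 / 22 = 2.32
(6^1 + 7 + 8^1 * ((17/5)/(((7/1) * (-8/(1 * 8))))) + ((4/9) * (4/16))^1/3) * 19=164312/945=173.88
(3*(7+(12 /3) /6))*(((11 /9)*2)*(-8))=-449.78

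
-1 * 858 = -858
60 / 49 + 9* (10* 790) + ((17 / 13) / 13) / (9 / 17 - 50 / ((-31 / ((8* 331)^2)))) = 3509253747318652951 / 49355742780799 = 71101.22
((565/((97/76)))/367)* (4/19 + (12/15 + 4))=215152/35599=6.04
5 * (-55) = -275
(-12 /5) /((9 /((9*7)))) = -84 /5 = -16.80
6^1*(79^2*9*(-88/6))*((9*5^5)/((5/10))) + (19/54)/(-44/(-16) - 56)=-1598988199050038/5751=-278036550000.01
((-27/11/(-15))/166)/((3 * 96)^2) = 1/84142080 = 0.00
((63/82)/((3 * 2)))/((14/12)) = 9/82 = 0.11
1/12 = 0.08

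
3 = 3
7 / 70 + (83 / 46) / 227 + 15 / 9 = 138979 / 78315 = 1.77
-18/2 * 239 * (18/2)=-19359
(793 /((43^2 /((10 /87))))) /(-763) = -7930 /122738469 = -0.00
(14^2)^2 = 38416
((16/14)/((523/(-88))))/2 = -352/3661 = -0.10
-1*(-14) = 14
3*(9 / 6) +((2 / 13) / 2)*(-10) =97 / 26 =3.73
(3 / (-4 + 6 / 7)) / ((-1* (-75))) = -7 / 550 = -0.01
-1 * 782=-782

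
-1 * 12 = -12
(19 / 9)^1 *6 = 38 / 3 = 12.67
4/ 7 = 0.57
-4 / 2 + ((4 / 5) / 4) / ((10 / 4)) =-1.92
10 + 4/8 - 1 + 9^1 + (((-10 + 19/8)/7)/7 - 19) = -257/392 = -0.66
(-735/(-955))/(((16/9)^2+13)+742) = 1701/1675643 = 0.00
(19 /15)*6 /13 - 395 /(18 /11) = -281741 /1170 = -240.80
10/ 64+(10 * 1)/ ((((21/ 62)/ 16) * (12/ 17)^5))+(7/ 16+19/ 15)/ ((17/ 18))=37440446249/ 13880160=2697.41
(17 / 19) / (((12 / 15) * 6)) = 85 / 456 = 0.19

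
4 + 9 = 13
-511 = -511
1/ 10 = 0.10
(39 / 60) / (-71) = -13 / 1420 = -0.01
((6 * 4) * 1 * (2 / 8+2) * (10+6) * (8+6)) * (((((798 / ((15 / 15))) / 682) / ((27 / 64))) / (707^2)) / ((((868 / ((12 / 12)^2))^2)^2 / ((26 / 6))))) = 3952 / 7713226096529261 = 0.00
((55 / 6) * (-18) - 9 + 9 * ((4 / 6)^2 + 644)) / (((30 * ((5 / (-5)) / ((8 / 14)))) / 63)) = -33756 / 5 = -6751.20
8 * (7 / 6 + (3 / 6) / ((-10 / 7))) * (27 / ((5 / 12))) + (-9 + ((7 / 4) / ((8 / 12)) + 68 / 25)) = 83941 / 200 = 419.70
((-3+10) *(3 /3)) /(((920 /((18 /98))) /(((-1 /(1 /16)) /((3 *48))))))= -1 /6440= -0.00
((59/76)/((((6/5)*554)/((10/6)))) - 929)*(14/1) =-4928431291/378936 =-13005.97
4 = 4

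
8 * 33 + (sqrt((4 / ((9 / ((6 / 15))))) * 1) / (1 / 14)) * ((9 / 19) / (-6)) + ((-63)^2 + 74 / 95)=402209 / 95 - 14 * sqrt(10) / 95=4233.31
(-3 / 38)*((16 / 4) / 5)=-6 / 95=-0.06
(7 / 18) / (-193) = -7 / 3474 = -0.00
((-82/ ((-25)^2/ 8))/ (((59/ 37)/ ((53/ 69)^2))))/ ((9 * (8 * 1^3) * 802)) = -4261253/ 633602806875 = -0.00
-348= -348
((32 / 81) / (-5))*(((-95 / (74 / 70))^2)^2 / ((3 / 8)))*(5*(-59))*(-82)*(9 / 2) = -75690684409900000000 / 50602347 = -1495793948251.06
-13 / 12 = -1.08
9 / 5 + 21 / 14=33 / 10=3.30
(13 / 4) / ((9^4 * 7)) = 13 / 183708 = 0.00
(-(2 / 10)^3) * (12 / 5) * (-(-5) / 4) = -3 / 125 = -0.02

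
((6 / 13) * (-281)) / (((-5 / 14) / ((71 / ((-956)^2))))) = 418971 / 14851460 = 0.03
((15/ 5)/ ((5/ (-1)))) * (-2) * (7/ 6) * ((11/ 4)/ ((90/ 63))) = 539/ 200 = 2.70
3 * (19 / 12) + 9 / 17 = 359 / 68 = 5.28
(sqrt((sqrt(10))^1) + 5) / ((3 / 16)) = 16 * 10^(1 / 4) / 3 + 80 / 3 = 36.15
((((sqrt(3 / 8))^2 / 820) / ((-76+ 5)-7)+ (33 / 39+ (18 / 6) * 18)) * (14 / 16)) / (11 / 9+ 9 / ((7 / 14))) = 589337217 / 236055040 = 2.50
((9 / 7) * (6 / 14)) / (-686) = -27 / 33614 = -0.00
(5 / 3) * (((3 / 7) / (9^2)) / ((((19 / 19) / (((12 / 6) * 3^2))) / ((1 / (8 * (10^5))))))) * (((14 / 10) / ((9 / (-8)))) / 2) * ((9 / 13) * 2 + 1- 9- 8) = 19 / 10530000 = 0.00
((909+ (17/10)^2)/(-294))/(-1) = 1861/600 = 3.10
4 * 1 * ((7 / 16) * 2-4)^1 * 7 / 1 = -175 / 2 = -87.50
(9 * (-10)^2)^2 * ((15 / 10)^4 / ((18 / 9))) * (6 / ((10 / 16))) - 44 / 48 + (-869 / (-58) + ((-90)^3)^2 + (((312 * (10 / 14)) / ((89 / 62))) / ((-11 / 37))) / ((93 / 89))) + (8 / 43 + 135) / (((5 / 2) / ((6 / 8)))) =3061819396694230847 / 5761140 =531460682554.88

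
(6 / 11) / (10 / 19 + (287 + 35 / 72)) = 8208 / 4334011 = 0.00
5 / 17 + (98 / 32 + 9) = 3361 / 272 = 12.36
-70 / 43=-1.63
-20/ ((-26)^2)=-5/ 169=-0.03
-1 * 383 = -383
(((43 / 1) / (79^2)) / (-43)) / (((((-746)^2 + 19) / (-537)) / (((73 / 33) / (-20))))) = -13067 / 764133685700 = -0.00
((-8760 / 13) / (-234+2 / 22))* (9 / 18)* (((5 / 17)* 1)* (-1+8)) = 1686300 / 568633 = 2.97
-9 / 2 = -4.50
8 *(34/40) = 34/5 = 6.80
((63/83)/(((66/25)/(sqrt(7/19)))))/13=525 * sqrt(133)/451022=0.01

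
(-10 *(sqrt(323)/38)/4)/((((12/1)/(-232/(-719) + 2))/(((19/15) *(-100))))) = 20875 *sqrt(323)/12942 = 28.99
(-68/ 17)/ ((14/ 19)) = -38/ 7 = -5.43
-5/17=-0.29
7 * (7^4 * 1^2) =16807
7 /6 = 1.17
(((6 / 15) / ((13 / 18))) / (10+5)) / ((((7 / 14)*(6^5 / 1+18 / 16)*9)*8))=8 / 60661575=0.00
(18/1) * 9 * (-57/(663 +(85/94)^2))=-81591624/5865493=-13.91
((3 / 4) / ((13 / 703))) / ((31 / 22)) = 28.78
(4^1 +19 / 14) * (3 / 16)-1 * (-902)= 202273 / 224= 903.00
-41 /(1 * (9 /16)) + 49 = -215 /9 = -23.89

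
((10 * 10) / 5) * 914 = 18280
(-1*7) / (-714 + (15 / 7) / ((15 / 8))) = 49 / 4990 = 0.01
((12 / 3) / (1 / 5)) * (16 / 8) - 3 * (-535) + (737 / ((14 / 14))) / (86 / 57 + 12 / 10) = 1479985 / 772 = 1917.08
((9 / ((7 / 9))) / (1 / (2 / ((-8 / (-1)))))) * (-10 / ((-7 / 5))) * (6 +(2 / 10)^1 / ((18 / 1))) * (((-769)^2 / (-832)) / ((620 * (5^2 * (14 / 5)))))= -2879336709 / 1415464960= -2.03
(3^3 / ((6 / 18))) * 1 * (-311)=-25191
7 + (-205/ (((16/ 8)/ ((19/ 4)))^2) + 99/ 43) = -3156615/ 2752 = -1147.03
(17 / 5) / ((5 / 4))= 68 / 25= 2.72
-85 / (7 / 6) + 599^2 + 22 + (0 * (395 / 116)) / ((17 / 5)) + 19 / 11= 27623894 / 77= 358751.87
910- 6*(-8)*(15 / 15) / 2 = 934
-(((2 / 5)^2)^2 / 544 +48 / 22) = -510011 / 233750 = -2.18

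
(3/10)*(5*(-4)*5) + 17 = -13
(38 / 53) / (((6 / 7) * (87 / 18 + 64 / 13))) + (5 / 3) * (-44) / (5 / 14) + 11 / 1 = -23503765 / 120999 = -194.25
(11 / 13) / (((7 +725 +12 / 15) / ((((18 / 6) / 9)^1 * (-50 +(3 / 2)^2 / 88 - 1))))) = -0.02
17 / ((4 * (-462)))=-17 / 1848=-0.01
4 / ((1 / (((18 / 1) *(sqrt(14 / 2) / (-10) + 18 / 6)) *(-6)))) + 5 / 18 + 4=-23251 / 18 + 216 *sqrt(7) / 5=-1177.43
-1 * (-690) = 690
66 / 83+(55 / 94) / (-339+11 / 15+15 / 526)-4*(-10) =465152341 / 11402623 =40.79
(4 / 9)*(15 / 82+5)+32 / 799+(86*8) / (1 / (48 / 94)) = 353.66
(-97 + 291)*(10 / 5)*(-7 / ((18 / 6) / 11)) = -29876 / 3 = -9958.67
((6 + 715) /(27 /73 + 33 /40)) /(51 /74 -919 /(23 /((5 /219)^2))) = 57285491929680 /63451073789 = 902.83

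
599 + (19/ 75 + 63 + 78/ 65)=49759/ 75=663.45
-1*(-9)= 9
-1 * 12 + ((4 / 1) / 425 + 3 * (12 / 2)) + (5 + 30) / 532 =196229 / 32300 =6.08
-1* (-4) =4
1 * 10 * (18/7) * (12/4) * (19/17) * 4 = 41040/119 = 344.87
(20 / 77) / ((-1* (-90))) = 2 / 693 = 0.00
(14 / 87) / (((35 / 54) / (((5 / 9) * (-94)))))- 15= -811 / 29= -27.97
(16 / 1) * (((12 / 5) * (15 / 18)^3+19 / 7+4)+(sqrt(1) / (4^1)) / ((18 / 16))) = 8392 / 63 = 133.21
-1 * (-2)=2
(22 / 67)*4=88 / 67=1.31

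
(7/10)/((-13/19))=-133/130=-1.02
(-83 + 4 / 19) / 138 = -1573 / 2622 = -0.60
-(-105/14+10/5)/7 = 11/14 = 0.79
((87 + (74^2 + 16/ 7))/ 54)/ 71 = 38957/ 26838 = 1.45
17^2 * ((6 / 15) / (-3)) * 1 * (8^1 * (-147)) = 226576 / 5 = 45315.20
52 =52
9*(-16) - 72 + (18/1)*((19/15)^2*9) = 43.92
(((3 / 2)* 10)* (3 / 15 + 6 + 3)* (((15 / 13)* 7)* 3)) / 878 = 21735 / 5707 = 3.81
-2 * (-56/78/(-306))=-28/5967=-0.00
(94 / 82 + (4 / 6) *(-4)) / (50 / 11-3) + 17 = 1970 / 123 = 16.02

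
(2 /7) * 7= 2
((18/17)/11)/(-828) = -1/8602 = -0.00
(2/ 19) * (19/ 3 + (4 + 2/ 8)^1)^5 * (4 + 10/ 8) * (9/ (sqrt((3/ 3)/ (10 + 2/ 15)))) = 2102164.74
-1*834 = -834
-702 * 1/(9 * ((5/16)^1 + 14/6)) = -3744/127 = -29.48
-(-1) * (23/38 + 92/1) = 3519/38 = 92.61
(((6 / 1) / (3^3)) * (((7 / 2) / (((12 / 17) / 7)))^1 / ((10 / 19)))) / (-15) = -0.98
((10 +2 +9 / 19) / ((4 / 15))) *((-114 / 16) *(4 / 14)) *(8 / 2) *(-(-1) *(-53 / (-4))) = -565245 / 112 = -5046.83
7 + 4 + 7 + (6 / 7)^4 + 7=61321 / 2401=25.54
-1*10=-10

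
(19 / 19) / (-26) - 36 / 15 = -317 / 130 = -2.44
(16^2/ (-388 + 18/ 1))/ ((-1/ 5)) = 128/ 37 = 3.46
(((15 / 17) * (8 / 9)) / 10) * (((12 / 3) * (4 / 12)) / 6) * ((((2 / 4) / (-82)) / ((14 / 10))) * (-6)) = 20 / 43911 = 0.00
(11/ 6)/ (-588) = -11/ 3528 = -0.00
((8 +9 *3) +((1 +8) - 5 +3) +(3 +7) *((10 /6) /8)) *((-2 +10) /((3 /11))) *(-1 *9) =-11638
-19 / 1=-19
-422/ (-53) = 422/ 53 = 7.96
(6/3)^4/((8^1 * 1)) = 2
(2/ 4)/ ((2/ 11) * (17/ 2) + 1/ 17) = 187/ 600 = 0.31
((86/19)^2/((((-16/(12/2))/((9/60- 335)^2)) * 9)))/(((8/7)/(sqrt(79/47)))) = -580491077887 * sqrt(3713)/325766400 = -108580.47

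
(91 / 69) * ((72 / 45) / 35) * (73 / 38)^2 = 138554 / 622725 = 0.22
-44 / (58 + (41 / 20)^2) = -17600 / 24881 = -0.71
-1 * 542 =-542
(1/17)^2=1/289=0.00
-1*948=-948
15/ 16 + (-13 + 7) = -81/ 16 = -5.06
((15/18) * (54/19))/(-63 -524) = -45/11153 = -0.00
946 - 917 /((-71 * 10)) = 672577 /710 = 947.29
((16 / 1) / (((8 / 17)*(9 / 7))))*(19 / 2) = 2261 / 9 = 251.22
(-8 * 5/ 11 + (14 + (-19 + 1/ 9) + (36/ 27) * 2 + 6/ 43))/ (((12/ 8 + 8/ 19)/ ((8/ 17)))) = -7401184/ 5282937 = -1.40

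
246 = 246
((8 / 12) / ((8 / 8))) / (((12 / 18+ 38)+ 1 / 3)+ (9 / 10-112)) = -0.01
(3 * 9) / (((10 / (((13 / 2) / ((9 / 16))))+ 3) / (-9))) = -4212 / 67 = -62.87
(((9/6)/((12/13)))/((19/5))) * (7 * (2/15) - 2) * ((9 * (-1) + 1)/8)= 26/57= 0.46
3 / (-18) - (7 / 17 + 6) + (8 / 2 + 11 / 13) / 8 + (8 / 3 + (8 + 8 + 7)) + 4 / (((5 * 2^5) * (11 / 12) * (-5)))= 9572573 / 486200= 19.69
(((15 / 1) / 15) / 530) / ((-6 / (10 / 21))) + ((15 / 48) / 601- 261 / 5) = -8380082629 / 160539120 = -52.20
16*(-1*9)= -144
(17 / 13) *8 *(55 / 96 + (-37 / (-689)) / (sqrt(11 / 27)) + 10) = 111.49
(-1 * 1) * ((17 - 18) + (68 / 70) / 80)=1383 / 1400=0.99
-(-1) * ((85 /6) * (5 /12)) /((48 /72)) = 8.85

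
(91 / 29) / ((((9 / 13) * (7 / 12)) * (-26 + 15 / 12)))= -2704 / 8613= -0.31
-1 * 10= -10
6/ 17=0.35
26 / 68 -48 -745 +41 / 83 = -2235373 / 2822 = -792.12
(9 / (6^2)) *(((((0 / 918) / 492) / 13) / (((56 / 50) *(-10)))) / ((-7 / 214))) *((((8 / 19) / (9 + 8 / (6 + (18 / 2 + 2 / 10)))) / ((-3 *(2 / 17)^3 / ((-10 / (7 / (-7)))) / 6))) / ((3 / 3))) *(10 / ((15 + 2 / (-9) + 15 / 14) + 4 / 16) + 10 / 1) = 0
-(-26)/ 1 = 26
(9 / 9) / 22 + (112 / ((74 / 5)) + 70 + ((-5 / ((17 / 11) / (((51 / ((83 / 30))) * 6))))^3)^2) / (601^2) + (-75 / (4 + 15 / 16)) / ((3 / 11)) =44135717170691940627808763865727 / 7593972051359579203714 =5811940954.25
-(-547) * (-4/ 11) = -2188/ 11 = -198.91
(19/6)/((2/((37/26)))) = 703/312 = 2.25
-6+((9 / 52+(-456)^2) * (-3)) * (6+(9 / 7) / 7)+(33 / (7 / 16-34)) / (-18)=-15834103648463 / 4104828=-3857434.14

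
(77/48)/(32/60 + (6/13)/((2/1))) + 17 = 19.10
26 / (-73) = -26 / 73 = -0.36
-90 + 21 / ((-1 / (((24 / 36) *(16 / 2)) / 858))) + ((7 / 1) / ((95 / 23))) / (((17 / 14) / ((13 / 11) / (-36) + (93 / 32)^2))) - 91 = -180261956327 / 1064194560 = -169.39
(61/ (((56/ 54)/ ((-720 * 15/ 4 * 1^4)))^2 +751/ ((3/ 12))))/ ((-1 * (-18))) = 36905625/ 32714114018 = 0.00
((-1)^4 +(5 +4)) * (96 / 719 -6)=-42180 / 719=-58.66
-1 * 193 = -193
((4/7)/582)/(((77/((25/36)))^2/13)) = 8125/7826137704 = 0.00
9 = 9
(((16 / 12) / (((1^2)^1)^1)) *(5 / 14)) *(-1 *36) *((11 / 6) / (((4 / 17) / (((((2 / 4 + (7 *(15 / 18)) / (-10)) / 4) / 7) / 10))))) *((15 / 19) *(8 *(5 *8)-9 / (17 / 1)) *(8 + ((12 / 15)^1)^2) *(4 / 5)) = 1613007 / 23275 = 69.30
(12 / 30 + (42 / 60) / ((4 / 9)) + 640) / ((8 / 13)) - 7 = 331587 / 320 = 1036.21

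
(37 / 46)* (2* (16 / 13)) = 592 / 299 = 1.98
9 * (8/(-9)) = -8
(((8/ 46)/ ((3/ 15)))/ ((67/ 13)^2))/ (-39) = -260/ 309741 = -0.00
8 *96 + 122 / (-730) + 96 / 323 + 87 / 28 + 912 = 5556467101 / 3301060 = 1683.24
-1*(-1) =1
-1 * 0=0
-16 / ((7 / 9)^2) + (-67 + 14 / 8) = -17973 / 196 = -91.70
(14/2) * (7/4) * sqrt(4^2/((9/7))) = 49 * sqrt(7)/3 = 43.21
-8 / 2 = -4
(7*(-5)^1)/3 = -35/3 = -11.67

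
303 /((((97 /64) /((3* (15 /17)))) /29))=15346.61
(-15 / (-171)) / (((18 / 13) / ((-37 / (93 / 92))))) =-110630 / 47709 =-2.32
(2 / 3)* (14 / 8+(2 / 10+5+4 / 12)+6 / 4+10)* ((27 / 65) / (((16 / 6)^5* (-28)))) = -117369 / 85196800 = -0.00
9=9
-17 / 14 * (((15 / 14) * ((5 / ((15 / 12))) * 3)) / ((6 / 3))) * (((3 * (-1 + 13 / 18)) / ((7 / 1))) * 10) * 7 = 6375 / 98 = 65.05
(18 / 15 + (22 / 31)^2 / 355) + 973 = 66470737 / 68231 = 974.20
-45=-45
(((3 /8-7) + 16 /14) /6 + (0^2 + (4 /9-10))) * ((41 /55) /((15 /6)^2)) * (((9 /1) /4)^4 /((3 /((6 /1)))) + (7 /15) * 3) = -14581512773 /221760000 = -65.75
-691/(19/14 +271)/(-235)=9674/896055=0.01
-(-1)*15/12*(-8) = -10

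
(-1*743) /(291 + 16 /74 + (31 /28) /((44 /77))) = -439856 /173547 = -2.53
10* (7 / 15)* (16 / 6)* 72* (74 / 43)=66304 / 43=1541.95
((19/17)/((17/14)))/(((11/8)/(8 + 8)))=34048/3179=10.71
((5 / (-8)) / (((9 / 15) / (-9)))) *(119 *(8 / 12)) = 2975 / 4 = 743.75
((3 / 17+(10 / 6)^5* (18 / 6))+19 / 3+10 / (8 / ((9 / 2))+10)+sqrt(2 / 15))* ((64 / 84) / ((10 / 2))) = 16* sqrt(30) / 1575+53642912 / 7663005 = 7.06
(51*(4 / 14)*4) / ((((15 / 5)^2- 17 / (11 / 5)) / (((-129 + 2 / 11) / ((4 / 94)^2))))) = -159637803 / 49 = -3257914.35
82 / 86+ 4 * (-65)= -11139 / 43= -259.05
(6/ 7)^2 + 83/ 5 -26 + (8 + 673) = 164722/ 245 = 672.33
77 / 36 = 2.14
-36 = -36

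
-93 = -93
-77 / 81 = -0.95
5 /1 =5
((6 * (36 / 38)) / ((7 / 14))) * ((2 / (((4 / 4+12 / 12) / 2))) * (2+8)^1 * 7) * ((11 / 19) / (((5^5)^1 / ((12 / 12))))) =66528 / 225625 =0.29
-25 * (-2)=50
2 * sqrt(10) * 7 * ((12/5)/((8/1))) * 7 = 147 * sqrt(10)/5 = 92.97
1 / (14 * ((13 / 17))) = 0.09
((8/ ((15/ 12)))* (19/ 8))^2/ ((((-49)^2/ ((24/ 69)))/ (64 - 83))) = -877952/ 1380575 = -0.64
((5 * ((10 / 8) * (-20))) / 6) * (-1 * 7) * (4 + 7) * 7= 67375 / 6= 11229.17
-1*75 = -75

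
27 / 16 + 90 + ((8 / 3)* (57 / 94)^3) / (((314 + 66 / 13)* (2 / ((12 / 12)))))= 157945354623 / 1722631216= 91.69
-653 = -653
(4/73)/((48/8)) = 2/219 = 0.01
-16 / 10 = -8 / 5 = -1.60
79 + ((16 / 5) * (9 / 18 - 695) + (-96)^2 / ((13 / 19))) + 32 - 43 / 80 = 2362381 / 208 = 11357.60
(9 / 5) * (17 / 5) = 153 / 25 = 6.12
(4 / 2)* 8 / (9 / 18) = 32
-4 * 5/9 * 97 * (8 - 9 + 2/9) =13580/81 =167.65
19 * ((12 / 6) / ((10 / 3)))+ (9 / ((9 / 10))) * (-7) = -293 / 5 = -58.60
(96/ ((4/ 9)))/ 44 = 54/ 11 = 4.91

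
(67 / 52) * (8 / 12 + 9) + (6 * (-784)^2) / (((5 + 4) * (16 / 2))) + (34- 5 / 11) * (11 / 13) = 2665633 / 52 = 51262.17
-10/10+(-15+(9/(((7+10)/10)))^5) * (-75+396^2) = 922201682389588/1419857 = 649503212.22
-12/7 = -1.71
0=0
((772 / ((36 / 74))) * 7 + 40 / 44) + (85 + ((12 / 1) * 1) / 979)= 8966509 / 801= 11194.14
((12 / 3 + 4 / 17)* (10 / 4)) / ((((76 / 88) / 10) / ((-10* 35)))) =-13860000 / 323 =-42910.22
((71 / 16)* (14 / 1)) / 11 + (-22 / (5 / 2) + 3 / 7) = -8389 / 3080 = -2.72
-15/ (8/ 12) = -45/ 2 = -22.50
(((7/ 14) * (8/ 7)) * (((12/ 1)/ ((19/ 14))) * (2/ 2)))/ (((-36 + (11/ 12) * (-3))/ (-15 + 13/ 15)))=27136/ 14725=1.84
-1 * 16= -16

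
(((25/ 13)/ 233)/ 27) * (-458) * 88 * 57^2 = -363743600/ 9087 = -40029.01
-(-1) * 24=24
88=88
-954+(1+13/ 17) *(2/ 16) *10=-32361/ 34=-951.79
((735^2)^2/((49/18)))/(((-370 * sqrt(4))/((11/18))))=-13103157375/148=-88534847.13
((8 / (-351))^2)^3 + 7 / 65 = 0.11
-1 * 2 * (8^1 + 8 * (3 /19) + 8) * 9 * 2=-11808 /19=-621.47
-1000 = -1000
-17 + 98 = 81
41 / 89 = 0.46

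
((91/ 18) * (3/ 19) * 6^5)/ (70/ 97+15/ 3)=3813264/ 3515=1084.85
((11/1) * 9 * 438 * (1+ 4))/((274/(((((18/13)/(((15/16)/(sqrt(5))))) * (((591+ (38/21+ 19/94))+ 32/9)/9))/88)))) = 515799166 * sqrt(5)/585949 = 1968.37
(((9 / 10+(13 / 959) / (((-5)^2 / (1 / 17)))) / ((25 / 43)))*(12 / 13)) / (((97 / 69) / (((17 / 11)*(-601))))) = -7849440506322 / 8313930625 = -944.13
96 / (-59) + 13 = 671 / 59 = 11.37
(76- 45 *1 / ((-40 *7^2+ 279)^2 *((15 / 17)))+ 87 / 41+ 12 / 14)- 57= 21.98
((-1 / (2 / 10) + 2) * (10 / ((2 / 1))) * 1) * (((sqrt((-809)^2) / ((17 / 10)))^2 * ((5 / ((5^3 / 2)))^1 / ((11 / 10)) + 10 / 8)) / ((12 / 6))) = -14284047825 / 6358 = -2246625.96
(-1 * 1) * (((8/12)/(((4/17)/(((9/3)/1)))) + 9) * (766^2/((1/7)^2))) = -503143270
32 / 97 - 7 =-647 / 97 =-6.67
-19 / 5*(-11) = 209 / 5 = 41.80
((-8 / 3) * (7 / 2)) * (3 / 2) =-14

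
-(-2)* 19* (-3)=-114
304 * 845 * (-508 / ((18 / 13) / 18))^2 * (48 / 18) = 89626081392640 / 3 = 29875360464213.33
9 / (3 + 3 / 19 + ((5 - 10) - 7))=-57 / 56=-1.02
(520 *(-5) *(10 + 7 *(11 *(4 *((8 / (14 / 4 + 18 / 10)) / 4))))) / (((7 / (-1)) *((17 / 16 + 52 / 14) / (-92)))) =-5120793600 / 5671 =-902978.95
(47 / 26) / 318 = 47 / 8268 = 0.01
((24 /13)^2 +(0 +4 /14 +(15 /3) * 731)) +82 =4425241 /1183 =3740.69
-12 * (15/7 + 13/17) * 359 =-1490568/119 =-12525.78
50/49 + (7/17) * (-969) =-19501/49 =-397.98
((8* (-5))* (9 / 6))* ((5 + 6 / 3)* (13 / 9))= -1820 / 3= -606.67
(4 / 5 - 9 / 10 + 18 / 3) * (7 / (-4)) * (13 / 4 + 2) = -8673 / 160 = -54.21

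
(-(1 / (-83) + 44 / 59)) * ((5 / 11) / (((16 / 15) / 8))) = -269475 / 107734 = -2.50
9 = 9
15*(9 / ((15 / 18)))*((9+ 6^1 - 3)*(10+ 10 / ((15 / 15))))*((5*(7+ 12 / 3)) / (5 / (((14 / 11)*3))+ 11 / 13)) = 106142400 / 107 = 991985.05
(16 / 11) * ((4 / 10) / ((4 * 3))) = 8 / 165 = 0.05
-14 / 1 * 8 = -112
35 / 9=3.89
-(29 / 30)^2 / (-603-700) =841 / 1172700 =0.00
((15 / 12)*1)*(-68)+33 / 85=-7192 / 85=-84.61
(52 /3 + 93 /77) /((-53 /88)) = -34264 /1113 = -30.79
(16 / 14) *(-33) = -264 / 7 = -37.71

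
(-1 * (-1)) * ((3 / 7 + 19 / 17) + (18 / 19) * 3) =9922 / 2261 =4.39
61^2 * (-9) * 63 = -2109807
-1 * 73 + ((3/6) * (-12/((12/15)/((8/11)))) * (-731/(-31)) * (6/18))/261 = -6511693/89001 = -73.16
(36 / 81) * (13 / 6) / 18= 13 / 243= 0.05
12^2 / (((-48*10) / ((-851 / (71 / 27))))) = 68931 / 710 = 97.09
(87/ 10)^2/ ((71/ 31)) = 234639/ 7100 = 33.05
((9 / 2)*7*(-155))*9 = -87885 / 2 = -43942.50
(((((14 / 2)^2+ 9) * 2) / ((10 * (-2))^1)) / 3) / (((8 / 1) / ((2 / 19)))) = -29 / 1140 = -0.03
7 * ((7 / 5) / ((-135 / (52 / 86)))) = -1274 / 29025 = -0.04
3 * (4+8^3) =1548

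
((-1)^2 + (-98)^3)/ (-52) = 941191/ 52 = 18099.83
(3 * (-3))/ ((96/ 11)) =-33/ 32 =-1.03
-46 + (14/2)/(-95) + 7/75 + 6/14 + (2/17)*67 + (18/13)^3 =-13045019821/372556275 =-35.01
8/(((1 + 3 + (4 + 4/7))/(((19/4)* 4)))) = 266/15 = 17.73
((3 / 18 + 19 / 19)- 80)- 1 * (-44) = -209 / 6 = -34.83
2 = 2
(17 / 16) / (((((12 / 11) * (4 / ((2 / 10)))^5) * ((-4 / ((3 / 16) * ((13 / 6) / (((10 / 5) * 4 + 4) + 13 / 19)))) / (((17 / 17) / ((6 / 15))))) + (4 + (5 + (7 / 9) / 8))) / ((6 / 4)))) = -0.00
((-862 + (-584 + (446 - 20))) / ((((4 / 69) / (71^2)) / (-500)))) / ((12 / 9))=33261148125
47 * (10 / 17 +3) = 2867 / 17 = 168.65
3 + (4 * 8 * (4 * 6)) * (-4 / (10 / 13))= -19953 / 5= -3990.60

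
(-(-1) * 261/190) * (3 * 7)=5481/190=28.85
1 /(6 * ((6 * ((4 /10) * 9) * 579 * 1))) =5 /375192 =0.00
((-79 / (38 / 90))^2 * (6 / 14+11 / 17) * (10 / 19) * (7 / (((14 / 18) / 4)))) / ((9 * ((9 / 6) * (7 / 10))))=431377920000 / 5713547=75500.90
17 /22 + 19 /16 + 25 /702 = 123295 /61776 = 2.00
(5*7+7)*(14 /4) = 147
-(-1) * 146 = 146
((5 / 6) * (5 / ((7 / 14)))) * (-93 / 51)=-15.20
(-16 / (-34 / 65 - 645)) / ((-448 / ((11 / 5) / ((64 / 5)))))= -715 / 75190528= -0.00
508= 508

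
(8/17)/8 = 1/17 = 0.06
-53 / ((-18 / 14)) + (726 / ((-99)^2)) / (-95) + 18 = 151903 / 2565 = 59.22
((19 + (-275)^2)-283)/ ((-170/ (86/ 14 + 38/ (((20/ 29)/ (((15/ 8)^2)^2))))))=-174679620973/ 573440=-304617.08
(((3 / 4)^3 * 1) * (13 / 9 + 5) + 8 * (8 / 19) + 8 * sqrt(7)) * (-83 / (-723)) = 3.13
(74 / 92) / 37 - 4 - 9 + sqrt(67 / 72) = -597 / 46 + sqrt(134) / 12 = -12.01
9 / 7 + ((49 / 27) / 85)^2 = 47420032 / 36869175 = 1.29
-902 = -902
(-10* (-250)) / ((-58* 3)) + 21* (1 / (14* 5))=-12239 / 870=-14.07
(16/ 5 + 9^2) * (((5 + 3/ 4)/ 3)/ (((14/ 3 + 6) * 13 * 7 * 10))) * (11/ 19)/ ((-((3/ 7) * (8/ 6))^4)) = -36533959/ 404684800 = -0.09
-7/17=-0.41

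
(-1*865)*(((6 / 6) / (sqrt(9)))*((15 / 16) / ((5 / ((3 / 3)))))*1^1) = -54.06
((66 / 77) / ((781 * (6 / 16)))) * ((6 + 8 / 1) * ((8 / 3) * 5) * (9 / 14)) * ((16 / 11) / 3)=10240 / 60137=0.17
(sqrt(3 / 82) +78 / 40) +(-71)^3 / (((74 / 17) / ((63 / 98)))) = -136895907 / 2590 +sqrt(246) / 82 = -52855.37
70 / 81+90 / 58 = 5675 / 2349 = 2.42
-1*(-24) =24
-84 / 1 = -84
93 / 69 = 31 / 23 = 1.35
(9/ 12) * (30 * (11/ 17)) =495/ 34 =14.56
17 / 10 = 1.70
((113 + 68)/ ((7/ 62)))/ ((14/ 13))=72943/ 49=1488.63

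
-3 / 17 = -0.18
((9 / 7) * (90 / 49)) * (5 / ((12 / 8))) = 2700 / 343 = 7.87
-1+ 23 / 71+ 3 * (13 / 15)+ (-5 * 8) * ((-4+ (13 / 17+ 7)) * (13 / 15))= -2328047 / 18105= -128.59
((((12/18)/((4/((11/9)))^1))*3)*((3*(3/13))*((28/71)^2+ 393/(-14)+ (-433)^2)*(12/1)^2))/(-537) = -1746343968468/82112849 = -21267.61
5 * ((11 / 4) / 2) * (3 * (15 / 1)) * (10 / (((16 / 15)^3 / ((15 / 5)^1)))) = 125296875 / 16384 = 7647.51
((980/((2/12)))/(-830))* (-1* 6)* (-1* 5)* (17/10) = -29988/83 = -361.30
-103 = -103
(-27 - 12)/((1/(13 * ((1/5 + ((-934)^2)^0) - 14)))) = 32448/5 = 6489.60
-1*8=-8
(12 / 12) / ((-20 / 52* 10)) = -13 / 50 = -0.26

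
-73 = -73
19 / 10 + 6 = 79 / 10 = 7.90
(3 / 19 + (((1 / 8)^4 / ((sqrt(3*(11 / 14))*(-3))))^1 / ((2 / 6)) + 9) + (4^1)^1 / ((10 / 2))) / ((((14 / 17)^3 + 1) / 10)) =9295396 / 145483- 24565*sqrt(462) / 517490688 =63.89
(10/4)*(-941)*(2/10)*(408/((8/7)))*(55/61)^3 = -55891518375/453962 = -123119.38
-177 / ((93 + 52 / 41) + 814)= -2419 / 12413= -0.19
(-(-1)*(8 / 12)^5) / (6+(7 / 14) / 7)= 448 / 20655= 0.02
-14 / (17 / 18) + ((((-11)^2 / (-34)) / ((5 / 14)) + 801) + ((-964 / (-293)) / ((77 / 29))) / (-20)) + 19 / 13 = 3877155400 / 4985981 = 777.61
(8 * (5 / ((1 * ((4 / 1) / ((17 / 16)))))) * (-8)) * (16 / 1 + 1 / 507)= -1360.17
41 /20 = 2.05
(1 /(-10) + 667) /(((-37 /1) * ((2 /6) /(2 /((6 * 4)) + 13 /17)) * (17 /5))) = -1153737 /85544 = -13.49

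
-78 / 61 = -1.28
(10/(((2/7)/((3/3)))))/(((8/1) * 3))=35/24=1.46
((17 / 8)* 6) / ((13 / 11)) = 561 / 52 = 10.79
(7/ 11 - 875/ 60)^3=-6239666321/ 2299968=-2712.94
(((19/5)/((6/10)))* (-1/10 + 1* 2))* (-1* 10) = -361/3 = -120.33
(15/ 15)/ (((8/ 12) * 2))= 3/ 4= 0.75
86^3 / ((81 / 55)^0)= 636056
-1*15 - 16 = -31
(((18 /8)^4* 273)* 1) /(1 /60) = 26867295 /64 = 419801.48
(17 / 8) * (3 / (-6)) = -17 / 16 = -1.06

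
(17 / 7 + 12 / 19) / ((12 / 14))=407 / 114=3.57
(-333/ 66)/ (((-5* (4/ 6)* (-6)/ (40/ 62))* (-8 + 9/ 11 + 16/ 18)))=999/ 38626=0.03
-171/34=-5.03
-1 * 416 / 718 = -208 / 359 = -0.58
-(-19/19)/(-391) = -1/391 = -0.00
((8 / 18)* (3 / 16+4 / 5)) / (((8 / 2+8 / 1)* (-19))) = -79 / 41040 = -0.00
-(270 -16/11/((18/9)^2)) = -2966/11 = -269.64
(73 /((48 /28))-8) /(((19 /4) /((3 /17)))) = 415 /323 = 1.28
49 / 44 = 1.11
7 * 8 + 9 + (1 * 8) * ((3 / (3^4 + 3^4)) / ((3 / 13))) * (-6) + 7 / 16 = 26605 / 432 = 61.59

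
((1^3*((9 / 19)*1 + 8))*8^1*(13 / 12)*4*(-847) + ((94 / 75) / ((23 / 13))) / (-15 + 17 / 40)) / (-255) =105649293256 / 108277675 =975.73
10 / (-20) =-1 / 2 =-0.50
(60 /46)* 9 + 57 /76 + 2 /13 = 15121 /1196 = 12.64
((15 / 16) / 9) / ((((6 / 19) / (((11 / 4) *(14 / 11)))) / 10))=3325 / 288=11.55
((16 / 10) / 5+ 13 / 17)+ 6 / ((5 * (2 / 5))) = 1736 / 425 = 4.08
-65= -65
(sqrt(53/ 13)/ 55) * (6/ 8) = 3 * sqrt(689)/ 2860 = 0.03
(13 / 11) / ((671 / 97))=1261 / 7381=0.17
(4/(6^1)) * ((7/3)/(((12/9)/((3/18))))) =7/36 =0.19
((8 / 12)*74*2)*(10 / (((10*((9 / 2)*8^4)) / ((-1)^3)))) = -37 / 6912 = -0.01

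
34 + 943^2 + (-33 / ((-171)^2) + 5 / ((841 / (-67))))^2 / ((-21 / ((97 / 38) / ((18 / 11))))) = 889282.99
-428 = -428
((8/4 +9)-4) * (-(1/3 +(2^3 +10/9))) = -595/9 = -66.11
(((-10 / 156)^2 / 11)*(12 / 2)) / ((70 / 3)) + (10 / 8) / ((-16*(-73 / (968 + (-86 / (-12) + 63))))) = 405324925 / 364780416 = 1.11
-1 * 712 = -712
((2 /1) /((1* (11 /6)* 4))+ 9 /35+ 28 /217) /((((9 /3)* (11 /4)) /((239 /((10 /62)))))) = 7517984 /63525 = 118.35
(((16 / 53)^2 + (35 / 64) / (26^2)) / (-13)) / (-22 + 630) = -11173899 / 960561864704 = -0.00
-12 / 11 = -1.09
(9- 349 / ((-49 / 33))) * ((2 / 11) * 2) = 47832 / 539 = 88.74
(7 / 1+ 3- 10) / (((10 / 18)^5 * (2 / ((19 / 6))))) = 0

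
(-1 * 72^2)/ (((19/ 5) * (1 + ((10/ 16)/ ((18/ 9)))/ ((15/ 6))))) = -23040/ 19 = -1212.63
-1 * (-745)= 745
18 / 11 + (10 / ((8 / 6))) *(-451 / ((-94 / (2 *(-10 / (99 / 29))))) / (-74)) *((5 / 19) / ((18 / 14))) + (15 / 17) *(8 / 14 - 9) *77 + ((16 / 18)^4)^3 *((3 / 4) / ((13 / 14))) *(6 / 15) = -43128829713932517370997 / 75618315798152869170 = -570.35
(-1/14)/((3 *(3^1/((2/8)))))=-1/504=-0.00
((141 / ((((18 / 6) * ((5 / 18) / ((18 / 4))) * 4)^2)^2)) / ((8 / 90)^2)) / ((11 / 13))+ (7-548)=78295257193 / 1126400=69509.28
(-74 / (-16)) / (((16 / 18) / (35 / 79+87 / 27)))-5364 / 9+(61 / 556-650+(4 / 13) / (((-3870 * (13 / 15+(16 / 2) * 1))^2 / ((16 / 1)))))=-1649675742018110515 / 1344676839446304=-1226.82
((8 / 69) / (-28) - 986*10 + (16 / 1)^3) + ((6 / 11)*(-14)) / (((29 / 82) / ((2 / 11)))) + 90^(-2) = -26394548556851 / 4576086900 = -5767.93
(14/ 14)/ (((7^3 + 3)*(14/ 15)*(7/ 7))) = 15/ 4844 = 0.00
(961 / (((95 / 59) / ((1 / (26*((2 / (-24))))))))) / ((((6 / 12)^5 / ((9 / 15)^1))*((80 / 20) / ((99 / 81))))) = -9979024 / 6175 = -1616.04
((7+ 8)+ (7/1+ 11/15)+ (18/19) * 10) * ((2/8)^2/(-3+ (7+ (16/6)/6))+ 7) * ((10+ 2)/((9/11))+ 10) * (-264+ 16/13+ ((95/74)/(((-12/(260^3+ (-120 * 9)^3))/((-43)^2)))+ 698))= 7304626440415006197589/5335200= 1369138259187098.18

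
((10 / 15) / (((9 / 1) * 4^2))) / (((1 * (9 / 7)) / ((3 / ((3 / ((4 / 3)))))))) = 7 / 1458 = 0.00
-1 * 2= -2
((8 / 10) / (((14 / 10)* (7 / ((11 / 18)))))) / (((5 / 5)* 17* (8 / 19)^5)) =27237089 / 122830848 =0.22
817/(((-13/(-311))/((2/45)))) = 508174/585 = 868.67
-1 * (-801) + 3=804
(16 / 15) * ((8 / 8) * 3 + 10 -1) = 64 / 5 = 12.80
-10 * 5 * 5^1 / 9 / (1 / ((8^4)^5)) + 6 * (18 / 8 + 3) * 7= -576460752303423484031 / 18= -32025597350190193557.28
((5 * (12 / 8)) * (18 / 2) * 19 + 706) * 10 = 19885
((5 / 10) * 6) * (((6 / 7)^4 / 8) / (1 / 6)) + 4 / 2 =7718 / 2401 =3.21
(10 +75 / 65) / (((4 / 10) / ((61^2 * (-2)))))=-2697725 / 13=-207517.31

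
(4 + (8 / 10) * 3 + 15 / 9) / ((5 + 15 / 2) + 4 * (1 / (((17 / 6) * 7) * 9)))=28798 / 44705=0.64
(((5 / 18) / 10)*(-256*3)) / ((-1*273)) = 64 / 819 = 0.08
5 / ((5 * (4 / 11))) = 11 / 4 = 2.75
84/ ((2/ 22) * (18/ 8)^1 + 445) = 3696/ 19589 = 0.19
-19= -19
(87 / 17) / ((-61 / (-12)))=1044 / 1037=1.01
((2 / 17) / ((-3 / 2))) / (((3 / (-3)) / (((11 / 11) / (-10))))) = -2 / 255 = -0.01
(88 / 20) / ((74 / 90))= 5.35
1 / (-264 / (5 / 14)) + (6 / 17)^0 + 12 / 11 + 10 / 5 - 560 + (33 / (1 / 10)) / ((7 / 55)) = 7528555 / 3696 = 2036.95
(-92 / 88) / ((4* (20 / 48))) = -69 / 110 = -0.63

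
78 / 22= 39 / 11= 3.55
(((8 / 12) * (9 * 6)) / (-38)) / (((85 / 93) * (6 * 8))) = -279 / 12920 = -0.02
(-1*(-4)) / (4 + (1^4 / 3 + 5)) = 3 / 7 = 0.43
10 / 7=1.43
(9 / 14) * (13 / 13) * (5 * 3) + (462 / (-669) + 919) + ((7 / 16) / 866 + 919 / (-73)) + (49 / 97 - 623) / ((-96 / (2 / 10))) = 2105887647926743 / 2297347177440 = 916.66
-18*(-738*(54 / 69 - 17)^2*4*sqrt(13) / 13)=7392758544*sqrt(13) / 6877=3875958.99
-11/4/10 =-11/40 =-0.28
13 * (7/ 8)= 91/ 8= 11.38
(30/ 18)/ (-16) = -5/ 48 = -0.10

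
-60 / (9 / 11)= -220 / 3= -73.33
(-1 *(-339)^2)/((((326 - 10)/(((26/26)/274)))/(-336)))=4826682/10823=445.97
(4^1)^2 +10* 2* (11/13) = 428/13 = 32.92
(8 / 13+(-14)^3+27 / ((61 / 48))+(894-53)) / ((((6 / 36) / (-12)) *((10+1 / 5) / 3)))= 537027480 / 13481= 39835.88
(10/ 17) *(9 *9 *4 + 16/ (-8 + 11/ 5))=5480/ 29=188.97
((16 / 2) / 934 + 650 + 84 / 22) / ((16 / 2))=81.73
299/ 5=59.80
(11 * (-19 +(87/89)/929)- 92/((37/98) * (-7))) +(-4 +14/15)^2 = -113416557248/688319325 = -164.77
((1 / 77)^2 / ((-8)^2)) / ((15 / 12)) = 1 / 474320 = 0.00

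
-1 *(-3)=3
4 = 4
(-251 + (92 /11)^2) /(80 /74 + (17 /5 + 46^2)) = -4052795 /47466969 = -0.09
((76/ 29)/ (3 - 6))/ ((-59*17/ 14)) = 1064/ 87261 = 0.01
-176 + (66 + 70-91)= -131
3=3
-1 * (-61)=61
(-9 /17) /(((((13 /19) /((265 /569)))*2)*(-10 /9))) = 81567 /502996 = 0.16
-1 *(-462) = 462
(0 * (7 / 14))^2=0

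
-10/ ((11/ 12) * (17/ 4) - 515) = 480/ 24533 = 0.02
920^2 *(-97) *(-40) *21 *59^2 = 240066023232000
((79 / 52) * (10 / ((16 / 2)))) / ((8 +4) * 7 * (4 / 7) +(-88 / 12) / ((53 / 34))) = 62805 / 1431872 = 0.04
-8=-8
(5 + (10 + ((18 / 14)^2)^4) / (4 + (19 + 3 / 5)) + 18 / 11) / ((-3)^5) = -55196206019 / 1818298942614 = -0.03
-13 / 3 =-4.33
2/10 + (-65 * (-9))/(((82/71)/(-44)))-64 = -4581929/205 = -22350.87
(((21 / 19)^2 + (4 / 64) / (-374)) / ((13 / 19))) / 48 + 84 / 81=685912751 / 638516736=1.07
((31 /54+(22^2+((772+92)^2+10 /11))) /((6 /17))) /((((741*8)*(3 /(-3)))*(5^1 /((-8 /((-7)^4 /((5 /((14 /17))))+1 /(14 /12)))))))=897619263023 /622751006592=1.44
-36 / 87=-12 / 29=-0.41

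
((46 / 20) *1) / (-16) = -23 / 160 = -0.14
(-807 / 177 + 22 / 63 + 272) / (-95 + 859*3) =995375 / 9225594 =0.11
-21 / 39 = -7 / 13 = -0.54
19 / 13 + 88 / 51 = 2113 / 663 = 3.19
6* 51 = 306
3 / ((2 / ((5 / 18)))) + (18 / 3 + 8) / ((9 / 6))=39 / 4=9.75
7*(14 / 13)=98 / 13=7.54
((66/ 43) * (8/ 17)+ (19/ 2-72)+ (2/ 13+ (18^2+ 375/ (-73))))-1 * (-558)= 1131093787/ 1387438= 815.24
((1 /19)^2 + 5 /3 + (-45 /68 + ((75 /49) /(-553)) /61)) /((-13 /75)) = -5.81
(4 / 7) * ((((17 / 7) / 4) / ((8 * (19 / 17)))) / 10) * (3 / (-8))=-867 / 595840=-0.00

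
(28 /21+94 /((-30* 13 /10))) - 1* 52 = -53.08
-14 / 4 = -7 / 2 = -3.50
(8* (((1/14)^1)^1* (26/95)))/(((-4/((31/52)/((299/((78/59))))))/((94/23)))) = -8742/20755315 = -0.00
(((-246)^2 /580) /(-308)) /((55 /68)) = -0.42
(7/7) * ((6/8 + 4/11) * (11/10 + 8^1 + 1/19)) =85211/8360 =10.19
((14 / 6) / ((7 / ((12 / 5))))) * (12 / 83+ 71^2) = 334732 / 83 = 4032.92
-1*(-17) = 17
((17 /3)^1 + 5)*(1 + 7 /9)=512 /27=18.96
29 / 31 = 0.94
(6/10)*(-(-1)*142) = 426/5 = 85.20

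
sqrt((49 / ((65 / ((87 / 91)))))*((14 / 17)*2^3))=28*sqrt(7395) / 1105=2.18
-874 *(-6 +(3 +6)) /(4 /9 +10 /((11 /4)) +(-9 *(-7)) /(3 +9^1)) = -1038312 /3695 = -281.00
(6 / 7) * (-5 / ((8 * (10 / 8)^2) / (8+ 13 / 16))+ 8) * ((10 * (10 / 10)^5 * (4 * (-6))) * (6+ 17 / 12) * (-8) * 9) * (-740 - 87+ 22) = -395726040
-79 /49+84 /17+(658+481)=951560 /833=1142.33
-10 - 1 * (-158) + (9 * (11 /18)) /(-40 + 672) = 148.01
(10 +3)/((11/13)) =169/11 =15.36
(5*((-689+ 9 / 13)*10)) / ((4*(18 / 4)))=-223700 / 117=-1911.97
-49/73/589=-49/42997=-0.00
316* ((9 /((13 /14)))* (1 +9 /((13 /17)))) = 6609456 /169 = 39109.21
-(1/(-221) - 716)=158237/221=716.00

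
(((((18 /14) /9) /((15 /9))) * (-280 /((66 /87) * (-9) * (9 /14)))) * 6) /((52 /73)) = 59276 /1287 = 46.06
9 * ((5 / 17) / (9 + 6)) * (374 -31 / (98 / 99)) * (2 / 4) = 100749 / 3332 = 30.24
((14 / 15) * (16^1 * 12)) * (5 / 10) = 448 / 5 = 89.60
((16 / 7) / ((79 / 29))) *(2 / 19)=928 / 10507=0.09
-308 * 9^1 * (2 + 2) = -11088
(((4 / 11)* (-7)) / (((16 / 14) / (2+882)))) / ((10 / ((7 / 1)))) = -75803 / 55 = -1378.24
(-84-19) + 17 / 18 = -1837 / 18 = -102.06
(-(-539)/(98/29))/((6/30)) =1595/2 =797.50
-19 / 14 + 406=5665 / 14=404.64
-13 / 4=-3.25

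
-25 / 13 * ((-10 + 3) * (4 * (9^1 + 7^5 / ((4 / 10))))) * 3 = 88255650 / 13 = 6788896.15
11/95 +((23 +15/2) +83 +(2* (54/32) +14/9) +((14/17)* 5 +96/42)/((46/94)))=131.63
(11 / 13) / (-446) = -11 / 5798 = -0.00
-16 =-16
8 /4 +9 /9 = 3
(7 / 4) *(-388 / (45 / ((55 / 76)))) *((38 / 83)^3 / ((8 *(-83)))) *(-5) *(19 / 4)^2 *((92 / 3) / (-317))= 111937268135 / 6499132311024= 0.02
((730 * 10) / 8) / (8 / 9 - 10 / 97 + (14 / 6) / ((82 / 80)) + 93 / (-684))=496448910 / 1592039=311.83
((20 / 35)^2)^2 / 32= 8 / 2401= 0.00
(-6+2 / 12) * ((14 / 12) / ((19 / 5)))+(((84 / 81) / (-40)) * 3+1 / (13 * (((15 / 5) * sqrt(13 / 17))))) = -6391 / 3420+sqrt(221) / 507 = -1.84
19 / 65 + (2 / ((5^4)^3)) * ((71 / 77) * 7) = 10205079971 / 34912109375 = 0.29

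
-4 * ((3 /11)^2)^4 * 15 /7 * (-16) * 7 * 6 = 37791360 /214358881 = 0.18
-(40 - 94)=54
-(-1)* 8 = 8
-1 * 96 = -96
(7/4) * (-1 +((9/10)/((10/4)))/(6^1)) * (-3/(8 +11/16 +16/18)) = 2538/4925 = 0.52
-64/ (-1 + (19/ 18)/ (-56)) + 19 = 81.82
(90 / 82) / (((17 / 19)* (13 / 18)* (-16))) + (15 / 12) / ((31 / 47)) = 4020125 / 2247128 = 1.79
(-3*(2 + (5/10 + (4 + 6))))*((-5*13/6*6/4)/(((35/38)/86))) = 796575/14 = 56898.21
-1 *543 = -543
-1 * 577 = -577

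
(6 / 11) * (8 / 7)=48 / 77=0.62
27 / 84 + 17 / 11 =575 / 308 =1.87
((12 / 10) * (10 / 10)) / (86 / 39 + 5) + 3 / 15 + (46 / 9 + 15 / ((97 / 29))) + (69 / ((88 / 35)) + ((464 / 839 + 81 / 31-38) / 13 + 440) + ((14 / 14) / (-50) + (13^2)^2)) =5298374345913699751 / 182477890366200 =29035.71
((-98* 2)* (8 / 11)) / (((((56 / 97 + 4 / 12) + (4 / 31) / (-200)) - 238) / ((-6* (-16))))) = 9699379200 / 168047693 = 57.72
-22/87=-0.25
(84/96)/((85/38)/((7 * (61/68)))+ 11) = 56791/737064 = 0.08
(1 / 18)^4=1 / 104976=0.00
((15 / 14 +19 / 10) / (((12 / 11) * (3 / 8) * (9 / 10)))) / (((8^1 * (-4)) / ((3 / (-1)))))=143 / 189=0.76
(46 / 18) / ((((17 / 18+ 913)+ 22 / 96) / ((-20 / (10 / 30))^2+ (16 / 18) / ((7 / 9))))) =9276544 / 921487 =10.07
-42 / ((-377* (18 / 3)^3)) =7 / 13572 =0.00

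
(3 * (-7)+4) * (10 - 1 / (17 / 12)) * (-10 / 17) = 1580 / 17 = 92.94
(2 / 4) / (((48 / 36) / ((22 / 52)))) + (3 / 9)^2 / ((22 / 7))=3995 / 20592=0.19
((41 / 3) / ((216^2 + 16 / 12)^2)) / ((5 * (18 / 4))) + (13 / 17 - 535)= -1334520031801463 / 2498000499960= -534.24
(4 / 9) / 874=2 / 3933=0.00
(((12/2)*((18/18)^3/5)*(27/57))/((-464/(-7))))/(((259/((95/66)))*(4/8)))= 9/94424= 0.00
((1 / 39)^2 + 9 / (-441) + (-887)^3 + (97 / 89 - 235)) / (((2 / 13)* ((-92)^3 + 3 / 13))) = 4628990673867073 / 794630622618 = 5825.34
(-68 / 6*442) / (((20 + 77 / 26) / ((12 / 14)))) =-781456 / 4179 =-187.00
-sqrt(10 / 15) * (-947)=773.22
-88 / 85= -1.04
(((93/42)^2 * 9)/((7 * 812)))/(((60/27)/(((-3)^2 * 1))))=700569/22281280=0.03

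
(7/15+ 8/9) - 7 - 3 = -389/45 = -8.64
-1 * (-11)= 11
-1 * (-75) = 75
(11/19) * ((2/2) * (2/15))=22/285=0.08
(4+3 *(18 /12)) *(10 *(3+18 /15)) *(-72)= -25704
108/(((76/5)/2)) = 270/19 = 14.21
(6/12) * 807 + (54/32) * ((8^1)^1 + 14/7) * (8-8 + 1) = 420.38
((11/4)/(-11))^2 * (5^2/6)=25/96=0.26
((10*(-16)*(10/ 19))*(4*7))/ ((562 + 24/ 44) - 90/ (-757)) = -186524800/ 44510407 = -4.19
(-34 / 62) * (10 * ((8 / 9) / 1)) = -1360 / 279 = -4.87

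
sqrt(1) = 1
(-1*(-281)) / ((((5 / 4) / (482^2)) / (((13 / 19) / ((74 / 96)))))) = 162946477824 / 3515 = 46357461.69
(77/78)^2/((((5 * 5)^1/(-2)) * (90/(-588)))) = 290521/570375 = 0.51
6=6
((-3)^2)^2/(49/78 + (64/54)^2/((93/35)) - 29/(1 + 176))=8424048438/103272623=81.57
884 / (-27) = -884 / 27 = -32.74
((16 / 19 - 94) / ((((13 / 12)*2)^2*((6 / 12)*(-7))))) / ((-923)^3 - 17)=-31860 / 4418587572217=-0.00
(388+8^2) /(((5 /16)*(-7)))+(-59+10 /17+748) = 287361 /595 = 482.96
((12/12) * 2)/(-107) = -2/107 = -0.02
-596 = -596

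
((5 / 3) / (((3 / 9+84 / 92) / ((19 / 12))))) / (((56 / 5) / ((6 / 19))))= 575 / 9632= 0.06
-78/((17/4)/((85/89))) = -17.53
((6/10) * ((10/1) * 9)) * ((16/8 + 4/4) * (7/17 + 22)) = 61722/17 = 3630.71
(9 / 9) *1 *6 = 6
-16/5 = -3.20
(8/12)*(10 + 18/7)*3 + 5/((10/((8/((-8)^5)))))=1441785/57344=25.14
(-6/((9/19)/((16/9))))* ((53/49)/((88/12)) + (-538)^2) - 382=-94859879710/14553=-6518235.40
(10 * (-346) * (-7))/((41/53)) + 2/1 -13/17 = 31310.02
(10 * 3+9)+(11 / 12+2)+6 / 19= 42.23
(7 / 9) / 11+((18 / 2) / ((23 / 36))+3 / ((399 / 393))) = 5182382 / 302841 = 17.11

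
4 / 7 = 0.57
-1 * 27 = -27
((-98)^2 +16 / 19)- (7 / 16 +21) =9583.40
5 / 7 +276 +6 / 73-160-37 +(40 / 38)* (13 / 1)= 907604 / 9709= 93.48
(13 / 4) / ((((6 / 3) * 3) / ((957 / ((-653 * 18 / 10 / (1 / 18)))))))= -20735 / 846288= -0.02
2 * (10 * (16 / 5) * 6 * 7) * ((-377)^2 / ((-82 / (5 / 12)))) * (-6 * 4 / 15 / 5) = 127347584 / 205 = 621207.73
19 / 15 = 1.27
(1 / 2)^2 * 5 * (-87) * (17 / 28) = -7395 / 112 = -66.03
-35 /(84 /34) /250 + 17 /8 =1241 /600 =2.07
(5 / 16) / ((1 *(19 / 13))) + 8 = 2497 / 304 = 8.21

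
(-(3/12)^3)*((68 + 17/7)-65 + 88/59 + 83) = -37137/26432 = -1.41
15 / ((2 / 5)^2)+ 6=399 / 4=99.75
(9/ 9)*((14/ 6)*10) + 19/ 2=197/ 6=32.83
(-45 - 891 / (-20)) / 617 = -9 / 12340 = -0.00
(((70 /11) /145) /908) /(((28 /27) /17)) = 459 /579304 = 0.00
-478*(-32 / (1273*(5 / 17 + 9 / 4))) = 1040128 / 220229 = 4.72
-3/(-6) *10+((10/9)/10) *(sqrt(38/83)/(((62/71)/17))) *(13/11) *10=5+78455 *sqrt(3154)/254727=22.30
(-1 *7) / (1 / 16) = -112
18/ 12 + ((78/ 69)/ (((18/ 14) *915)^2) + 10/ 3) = 15077587573/ 3119500350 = 4.83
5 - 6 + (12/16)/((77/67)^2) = -10249/23716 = -0.43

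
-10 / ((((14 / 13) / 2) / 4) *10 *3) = -52 / 21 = -2.48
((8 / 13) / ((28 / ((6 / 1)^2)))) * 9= 648 / 91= 7.12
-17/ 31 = -0.55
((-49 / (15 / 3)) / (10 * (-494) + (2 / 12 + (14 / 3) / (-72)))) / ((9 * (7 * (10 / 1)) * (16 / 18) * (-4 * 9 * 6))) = -0.00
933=933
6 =6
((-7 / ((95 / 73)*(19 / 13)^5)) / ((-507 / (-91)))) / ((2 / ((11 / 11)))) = -102162697 / 1411376430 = -0.07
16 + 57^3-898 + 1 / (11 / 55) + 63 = 184379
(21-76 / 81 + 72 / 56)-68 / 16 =38777 / 2268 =17.10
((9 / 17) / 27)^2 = 1 / 2601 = 0.00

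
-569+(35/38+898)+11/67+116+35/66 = 18761872/42009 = 446.62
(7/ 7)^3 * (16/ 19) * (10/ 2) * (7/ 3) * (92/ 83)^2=4739840/ 392673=12.07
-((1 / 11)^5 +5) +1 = -4.00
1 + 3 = 4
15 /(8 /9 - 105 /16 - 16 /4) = -2160 /1393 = -1.55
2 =2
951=951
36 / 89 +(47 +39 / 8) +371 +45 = 333415 / 712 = 468.28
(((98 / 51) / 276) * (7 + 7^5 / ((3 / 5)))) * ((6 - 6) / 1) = 0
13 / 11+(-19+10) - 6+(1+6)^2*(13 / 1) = 6855 / 11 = 623.18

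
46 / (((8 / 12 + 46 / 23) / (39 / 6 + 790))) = 109917 / 8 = 13739.62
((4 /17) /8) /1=0.03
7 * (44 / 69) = 308 / 69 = 4.46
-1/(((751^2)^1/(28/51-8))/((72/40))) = 228/9588017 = 0.00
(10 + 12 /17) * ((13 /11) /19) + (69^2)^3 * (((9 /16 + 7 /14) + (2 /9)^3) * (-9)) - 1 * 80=-59271203902496097 /56848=-1042626018549.40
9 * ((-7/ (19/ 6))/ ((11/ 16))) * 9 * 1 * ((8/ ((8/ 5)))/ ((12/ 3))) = -68040/ 209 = -325.55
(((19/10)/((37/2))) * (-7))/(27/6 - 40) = 266/13135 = 0.02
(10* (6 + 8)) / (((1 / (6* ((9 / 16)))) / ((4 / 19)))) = 1890 / 19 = 99.47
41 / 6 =6.83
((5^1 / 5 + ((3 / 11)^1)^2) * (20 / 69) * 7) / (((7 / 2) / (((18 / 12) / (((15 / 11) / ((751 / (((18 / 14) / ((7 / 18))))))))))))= 9567740 / 61479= 155.63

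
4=4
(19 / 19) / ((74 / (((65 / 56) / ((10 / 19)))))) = 247 / 8288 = 0.03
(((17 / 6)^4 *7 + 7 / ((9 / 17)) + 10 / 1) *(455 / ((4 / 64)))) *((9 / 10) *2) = 55941613 / 9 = 6215734.78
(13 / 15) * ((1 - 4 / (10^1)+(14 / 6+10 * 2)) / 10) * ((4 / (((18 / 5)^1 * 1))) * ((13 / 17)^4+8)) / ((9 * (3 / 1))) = 1038590696 / 1522170225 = 0.68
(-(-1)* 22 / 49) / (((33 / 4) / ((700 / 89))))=800 / 1869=0.43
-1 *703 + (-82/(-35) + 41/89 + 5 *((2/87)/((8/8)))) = -189725594/271005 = -700.08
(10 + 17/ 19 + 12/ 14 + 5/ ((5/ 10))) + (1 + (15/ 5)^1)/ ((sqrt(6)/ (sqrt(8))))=8*sqrt(3)/ 3 + 2893/ 133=26.37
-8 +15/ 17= -121/ 17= -7.12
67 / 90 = 0.74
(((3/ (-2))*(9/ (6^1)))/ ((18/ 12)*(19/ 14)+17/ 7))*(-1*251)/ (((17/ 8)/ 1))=126504/ 2125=59.53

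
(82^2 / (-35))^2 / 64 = 2825761 / 4900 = 576.69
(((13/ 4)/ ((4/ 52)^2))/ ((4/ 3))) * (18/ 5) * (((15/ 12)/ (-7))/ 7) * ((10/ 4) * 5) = -1482975/ 3136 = -472.89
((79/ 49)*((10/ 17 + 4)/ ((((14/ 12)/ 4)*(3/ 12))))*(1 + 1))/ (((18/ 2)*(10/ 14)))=31.56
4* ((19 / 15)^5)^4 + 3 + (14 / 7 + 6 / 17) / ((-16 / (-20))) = 2589703288086929631025133993 / 5652936441135406494140625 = 458.12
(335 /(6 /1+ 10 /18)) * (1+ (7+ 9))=868.73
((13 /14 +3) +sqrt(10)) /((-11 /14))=-5-14 * sqrt(10) /11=-9.02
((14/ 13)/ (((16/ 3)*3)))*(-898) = -3143/ 52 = -60.44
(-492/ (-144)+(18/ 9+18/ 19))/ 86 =1451/ 19608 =0.07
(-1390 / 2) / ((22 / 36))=-12510 / 11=-1137.27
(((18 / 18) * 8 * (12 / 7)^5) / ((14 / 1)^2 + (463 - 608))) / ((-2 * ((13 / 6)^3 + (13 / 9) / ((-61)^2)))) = -266660315136 / 2335852540931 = -0.11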